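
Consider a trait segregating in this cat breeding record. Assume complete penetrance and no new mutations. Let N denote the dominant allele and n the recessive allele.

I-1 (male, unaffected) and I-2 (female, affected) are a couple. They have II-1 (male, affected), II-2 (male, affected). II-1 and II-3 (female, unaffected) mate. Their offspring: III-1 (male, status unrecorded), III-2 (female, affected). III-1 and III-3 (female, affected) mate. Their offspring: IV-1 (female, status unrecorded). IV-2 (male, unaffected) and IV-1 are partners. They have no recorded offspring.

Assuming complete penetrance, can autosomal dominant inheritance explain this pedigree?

A consistent assignment under autosomal dominant exists: I-1 nn, I-2 NN, II-1 Nn, II-2 Nn, II-3 nn, III-1 Nn, III-2 Nn, III-3 NN, IV-1 NN, IV-2 nn.
In this assignment every recorded phenotype matches its genotype and every non-founder's genotype is obtainable from its parents' genotypes, so the pedigree is consistent.

Yes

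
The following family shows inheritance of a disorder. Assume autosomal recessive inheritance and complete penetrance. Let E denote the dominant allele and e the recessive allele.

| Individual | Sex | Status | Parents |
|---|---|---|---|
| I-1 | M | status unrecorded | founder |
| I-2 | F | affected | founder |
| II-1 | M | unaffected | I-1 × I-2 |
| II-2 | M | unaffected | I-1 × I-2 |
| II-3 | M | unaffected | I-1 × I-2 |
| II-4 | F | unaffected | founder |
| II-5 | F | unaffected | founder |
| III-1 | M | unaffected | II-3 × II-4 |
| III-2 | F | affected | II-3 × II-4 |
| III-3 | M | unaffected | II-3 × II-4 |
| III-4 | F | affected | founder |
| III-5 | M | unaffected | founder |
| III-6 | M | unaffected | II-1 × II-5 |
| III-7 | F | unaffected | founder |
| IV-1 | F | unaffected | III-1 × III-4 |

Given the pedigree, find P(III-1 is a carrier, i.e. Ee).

1/2

II-3 is unaffected so carries E and received e from I-2 (ee), so II-3 is Ee.
II-4 is unaffected so carries E and passed e to III-2 (ee), so II-4 is Ee.
Their cross gives offspring ratios 1/4 EE : 1/2 Ee : 1/4 ee. Conditioning on III-1 being unaffected, P(Ee) = 1/2 / 3/4 = 2/3 before taking III-1's own offspring into account.
III-4 is affected, so III-4 is ee.
Now use III-1's offspring. Probability of each recorded status — unaffected daughter IV-1: 1/2 if III-1 is Ee, 1 if EE.
Bayes: P(Ee) = 2/3·1/2 / (2/3·1/2 + 1/3·1) = 1/2.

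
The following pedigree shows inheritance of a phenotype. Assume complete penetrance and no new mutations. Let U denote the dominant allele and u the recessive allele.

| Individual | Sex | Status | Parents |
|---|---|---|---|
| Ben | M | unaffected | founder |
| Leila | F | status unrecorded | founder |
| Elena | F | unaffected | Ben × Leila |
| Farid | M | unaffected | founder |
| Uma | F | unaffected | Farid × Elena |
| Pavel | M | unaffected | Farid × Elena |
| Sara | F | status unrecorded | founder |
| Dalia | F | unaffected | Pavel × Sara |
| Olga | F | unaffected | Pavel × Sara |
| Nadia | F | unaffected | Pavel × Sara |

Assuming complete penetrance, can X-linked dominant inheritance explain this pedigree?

Yes

A consistent assignment under X-linked dominant exists: Ben X^u Y, Leila X^U X^u, Elena X^u X^u, Farid X^u Y, Uma X^u X^u, Pavel X^u Y, Sara X^U X^u, Dalia X^u X^u, Olga X^u X^u, Nadia X^u X^u.
In this assignment every recorded phenotype matches its genotype and every non-founder's genotype is obtainable from its parents' genotypes, so the pedigree is consistent.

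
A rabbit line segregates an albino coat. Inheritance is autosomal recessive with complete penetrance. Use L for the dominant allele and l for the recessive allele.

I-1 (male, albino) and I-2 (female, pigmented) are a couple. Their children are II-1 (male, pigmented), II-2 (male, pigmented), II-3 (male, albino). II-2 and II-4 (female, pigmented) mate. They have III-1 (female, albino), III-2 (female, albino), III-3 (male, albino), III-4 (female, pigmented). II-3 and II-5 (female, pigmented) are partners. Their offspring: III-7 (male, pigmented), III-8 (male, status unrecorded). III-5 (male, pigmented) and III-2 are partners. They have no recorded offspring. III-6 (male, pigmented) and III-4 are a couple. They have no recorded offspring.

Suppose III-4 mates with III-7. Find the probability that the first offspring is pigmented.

II-2 is pigmented so carries L and received l from I-1 (ll), so II-2 is Ll.
II-4 is pigmented so carries L and passed l to III-1 (ll), so II-4 is Ll.
III-4 is a pigmented offspring of II-2 (Ll) × II-4 (Ll), whose cross gives 1/4 LL : 1/2 Ll : 1/4 ll; conditioning on being pigmented, III-4 is LL with probability 1/3, Ll with probability 2/3.
III-7 is pigmented so carries L and received l from II-3 (ll), so III-7 is Ll.
Summing over parental genotype combinations, P(offspring is pigmented) = 1/3·1 + 2/3·3/4 = 5/6.

5/6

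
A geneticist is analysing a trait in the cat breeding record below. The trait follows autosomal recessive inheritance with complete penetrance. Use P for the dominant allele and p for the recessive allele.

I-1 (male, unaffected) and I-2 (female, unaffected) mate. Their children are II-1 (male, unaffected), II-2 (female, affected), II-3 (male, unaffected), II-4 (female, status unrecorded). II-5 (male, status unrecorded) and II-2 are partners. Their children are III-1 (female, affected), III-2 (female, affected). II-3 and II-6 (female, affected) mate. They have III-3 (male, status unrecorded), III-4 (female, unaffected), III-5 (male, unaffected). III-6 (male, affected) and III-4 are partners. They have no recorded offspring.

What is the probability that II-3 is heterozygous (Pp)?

1/3

I-1 is unaffected so carries P and passed p to II-2 (pp), so I-1 is Pp.
I-2 is unaffected so carries P and passed p to II-2 (pp), so I-2 is Pp.
Their cross gives offspring ratios 1/4 PP : 1/2 Pp : 1/4 pp. Conditioning on II-3 being unaffected, P(Pp) = 1/2 / 3/4 = 2/3 before taking II-3's own offspring into account.
II-6 is affected, so II-6 is pp.
Now use II-3's offspring. Probability of each recorded status — unaffected daughter III-4: 1/2 if II-3 is Pp, 1 if PP; unaffected son III-5: 1/2 if II-3 is Pp, 1 if PP. (III-3: equally likely either way, so uninformative.)
Bayes: P(Pp) = 2/3·1/4 / (2/3·1/4 + 1/3·1) = 1/3.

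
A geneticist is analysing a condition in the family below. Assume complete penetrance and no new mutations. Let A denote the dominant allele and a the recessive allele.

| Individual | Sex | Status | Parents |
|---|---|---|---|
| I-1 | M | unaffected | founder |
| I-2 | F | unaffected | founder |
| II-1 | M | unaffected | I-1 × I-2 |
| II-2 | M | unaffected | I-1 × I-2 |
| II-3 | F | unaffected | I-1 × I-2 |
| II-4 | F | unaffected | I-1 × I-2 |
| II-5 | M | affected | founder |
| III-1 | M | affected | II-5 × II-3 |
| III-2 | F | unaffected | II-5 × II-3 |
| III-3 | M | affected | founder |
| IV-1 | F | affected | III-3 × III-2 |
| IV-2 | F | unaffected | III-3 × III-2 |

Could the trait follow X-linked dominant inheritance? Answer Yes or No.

Under X-linked dominant, III-1 (affected, male) cannot arise from II-5 (affected) × II-3 (unaffected).

No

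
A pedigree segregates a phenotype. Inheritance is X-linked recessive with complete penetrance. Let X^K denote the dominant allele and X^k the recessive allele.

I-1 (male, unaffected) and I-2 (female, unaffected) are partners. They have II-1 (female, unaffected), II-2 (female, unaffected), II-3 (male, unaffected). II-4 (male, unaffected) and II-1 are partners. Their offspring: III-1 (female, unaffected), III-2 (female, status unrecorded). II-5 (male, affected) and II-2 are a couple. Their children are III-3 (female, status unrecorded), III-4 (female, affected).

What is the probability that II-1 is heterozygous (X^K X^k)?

1/2

I-1 is unaffected, so I-1 is X^K Y.
I-2 is unaffected so carries K and passed k to II-2 (X^K X^k, whose K came from I-1), so I-2 is X^K X^k.
Their cross gives offspring ratios 1/2 X^K X^K : 1/2 X^K X^k. Conditioning on II-1 being unaffected, P(X^K X^k) = 1/2 / 1 = 1/2 before taking II-1's own offspring into account.
II-4 is unaffected, so II-4 is X^K Y.
II-1's offspring (III-1, III-2) would show their recorded status with the same probability whether II-1 is X^K X^k or X^K X^K, so they carry no information and P(X^K X^k) = 1/2.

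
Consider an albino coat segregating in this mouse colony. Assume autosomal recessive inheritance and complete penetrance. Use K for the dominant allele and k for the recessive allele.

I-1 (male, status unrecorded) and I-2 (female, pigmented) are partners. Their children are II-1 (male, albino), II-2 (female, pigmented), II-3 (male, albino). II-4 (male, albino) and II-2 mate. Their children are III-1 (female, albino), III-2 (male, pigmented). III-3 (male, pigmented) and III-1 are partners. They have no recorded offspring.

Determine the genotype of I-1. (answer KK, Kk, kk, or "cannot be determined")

cannot be determined

I-1's phenotype is unrecorded, and no parent or child forces a single allele at both positions; consistent genotype assignments exist with I-1 as Kk or kk.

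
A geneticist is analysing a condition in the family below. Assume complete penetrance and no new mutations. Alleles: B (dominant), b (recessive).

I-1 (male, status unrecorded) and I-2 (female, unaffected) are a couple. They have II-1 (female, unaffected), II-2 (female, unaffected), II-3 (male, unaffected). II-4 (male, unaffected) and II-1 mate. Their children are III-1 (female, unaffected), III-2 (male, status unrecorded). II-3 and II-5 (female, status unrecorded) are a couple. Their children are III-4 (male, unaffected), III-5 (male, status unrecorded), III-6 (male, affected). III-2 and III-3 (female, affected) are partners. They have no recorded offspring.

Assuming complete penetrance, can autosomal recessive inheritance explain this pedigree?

A consistent assignment under autosomal recessive exists: I-1 BB, I-2 Bb, II-1 BB, II-2 BB, II-3 Bb, II-4 BB, II-5 Bb, III-1 BB, III-2 BB, III-3 bb, III-4 BB, III-5 BB, III-6 bb.
In this assignment every recorded phenotype matches its genotype and every non-founder's genotype is obtainable from its parents' genotypes, so the pedigree is consistent.

Yes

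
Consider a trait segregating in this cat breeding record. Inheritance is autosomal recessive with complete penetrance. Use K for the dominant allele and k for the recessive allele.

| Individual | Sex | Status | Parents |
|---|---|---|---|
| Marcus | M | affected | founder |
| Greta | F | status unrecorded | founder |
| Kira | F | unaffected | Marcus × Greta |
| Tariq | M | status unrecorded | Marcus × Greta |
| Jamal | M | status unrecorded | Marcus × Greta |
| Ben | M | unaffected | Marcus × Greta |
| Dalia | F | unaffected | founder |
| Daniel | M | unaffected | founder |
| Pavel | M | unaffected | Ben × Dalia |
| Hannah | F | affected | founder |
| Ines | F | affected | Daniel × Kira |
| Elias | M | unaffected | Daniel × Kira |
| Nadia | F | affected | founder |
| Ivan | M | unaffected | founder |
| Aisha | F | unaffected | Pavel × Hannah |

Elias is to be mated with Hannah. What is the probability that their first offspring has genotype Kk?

Daniel is unaffected so carries K and passed k to Ines (kk), so Daniel is Kk.
Kira is unaffected so carries K and received k from Marcus (kk), so Kira is Kk.
Elias is an unaffected offspring of Daniel (Kk) × Kira (Kk), whose cross gives 1/4 KK : 1/2 Kk : 1/4 kk; conditioning on being unaffected, Elias is KK with probability 1/3, Kk with probability 2/3.
Hannah is affected, so Hannah is kk.
Summing over parental genotype combinations, P(offspring has genotype Kk) = 1/3·1 + 2/3·1/2 = 2/3.

2/3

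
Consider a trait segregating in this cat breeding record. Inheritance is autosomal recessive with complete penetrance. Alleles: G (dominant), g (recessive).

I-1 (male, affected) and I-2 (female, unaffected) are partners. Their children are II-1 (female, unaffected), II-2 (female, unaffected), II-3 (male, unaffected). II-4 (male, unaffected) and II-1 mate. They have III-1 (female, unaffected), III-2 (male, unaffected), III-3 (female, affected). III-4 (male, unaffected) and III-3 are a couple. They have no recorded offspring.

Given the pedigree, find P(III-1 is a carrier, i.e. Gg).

2/3

II-4 is unaffected so carries G and passed g to III-3 (gg), so II-4 is Gg.
II-1 is unaffected so carries G and received g from I-1 (gg), so II-1 is Gg.
Their cross gives offspring ratios 1/4 GG : 1/2 Gg : 1/4 gg. Conditioning on III-1 being unaffected, P(Gg) = 1/2 / 3/4 = 2/3.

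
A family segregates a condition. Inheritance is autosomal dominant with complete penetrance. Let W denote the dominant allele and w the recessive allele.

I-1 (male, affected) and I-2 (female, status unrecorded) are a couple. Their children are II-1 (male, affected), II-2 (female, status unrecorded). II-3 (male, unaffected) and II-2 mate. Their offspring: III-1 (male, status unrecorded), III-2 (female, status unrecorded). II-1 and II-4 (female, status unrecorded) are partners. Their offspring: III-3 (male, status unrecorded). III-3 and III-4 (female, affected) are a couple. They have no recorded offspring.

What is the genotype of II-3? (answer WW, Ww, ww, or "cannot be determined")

II-3 is unaffected, so II-3 is ww.

ww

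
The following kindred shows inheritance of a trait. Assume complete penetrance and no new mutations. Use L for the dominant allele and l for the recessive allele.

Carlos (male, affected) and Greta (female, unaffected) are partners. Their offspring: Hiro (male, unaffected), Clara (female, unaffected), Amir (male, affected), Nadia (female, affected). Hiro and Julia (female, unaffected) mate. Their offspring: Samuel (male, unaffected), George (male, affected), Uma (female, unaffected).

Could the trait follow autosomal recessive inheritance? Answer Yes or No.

A consistent assignment under autosomal recessive exists: Carlos ll, Greta Ll, Hiro Ll, Clara Ll, Amir ll, Nadia ll, Julia Ll, Samuel LL, George ll, Uma LL.
In this assignment every recorded phenotype matches its genotype and every non-founder's genotype is obtainable from its parents' genotypes, so the pedigree is consistent.

Yes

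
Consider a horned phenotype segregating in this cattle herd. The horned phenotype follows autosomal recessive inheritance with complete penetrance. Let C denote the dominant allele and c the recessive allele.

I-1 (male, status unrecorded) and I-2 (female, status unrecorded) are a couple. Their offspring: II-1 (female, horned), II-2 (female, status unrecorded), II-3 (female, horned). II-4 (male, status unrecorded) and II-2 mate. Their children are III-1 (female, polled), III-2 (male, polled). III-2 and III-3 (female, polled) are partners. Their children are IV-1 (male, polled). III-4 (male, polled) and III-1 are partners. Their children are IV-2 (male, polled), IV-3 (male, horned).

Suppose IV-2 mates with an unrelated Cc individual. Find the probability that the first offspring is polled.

III-4 is polled so carries C and passed c to IV-3 (cc), so III-4 is Cc.
III-1 is polled so carries C and passed c to IV-3 (cc), so III-1 is Cc.
IV-2 is a polled offspring of III-4 (Cc) × III-1 (Cc), whose cross gives 1/4 CC : 1/2 Cc : 1/4 cc; conditioning on being polled, IV-2 is CC with probability 1/3, Cc with probability 2/3.
Summing over parental genotype combinations, P(offspring is polled) = 1/3·1 + 2/3·3/4 = 5/6.

5/6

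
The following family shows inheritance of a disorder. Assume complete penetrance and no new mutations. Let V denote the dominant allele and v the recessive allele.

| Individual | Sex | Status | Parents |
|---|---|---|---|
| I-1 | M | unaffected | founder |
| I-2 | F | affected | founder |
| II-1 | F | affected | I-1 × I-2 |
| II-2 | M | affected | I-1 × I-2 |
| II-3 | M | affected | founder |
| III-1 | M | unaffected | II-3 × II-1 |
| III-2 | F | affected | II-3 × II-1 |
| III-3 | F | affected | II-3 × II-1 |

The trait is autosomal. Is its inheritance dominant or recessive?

II-3 and II-1 are both affected yet have an unaffected child III-1. Under a recessive model two affected parents are homozygous and every child would be affected, so the trait cannot be recessive.

dominant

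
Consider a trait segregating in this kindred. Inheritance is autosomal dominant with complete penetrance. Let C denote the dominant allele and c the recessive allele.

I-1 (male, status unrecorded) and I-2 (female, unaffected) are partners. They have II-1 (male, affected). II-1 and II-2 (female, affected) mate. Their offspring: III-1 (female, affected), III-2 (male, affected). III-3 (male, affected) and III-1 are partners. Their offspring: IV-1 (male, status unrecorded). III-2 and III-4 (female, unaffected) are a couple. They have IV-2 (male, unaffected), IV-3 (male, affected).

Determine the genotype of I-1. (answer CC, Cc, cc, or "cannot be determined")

cannot be determined

I-1's phenotype is unrecorded, and no parent or child forces a single allele at both positions; consistent genotype assignments exist with I-1 as CC or Cc.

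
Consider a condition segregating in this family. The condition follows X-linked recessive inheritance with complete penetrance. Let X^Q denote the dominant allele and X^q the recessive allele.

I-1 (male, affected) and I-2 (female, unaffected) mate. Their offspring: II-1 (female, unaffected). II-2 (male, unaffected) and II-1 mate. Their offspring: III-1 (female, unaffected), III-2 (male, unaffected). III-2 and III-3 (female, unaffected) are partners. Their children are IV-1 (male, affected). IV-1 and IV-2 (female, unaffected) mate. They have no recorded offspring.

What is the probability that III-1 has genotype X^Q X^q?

1/2

II-2 is unaffected, so II-2 is X^Q Y.
II-1 is unaffected so carries Q and received q from I-1 (X^q Y), so II-1 is X^Q X^q.
Their cross gives offspring ratios 1/2 X^Q X^Q : 1/2 X^Q X^q. Conditioning on III-1 being unaffected, P(X^Q X^q) = 1/2 / 1 = 1/2.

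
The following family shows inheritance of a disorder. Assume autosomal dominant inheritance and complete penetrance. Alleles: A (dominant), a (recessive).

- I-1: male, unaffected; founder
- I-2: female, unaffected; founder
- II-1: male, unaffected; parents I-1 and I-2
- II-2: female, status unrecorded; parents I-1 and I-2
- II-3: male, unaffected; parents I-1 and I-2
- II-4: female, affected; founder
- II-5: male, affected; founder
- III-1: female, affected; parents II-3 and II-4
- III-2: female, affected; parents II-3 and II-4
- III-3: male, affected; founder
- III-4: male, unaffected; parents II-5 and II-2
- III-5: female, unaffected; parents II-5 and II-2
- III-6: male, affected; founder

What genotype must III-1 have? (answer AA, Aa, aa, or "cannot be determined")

From phenotype alone, III-1 is AA or Aa.
III-1 is affected so carries A and received a from II-3 (aa), so III-1 is Aa.

Aa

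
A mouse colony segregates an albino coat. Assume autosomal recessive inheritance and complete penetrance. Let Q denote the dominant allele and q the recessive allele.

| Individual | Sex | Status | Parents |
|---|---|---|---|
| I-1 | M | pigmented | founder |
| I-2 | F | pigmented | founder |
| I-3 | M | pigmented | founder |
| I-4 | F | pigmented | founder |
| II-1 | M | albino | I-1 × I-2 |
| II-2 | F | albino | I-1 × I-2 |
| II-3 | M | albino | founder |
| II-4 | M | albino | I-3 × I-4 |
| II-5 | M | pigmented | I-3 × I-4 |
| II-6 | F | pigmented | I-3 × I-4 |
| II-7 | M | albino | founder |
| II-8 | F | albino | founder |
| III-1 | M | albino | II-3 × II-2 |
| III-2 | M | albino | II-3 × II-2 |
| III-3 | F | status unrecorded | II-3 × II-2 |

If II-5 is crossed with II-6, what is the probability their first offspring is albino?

1/9

I-3 is pigmented so carries Q and passed q to II-4 (qq), so I-3 is Qq.
I-4 is pigmented so carries Q and passed q to II-4 (qq), so I-4 is Qq.
II-5 is a pigmented offspring of I-3 (Qq) × I-4 (Qq), whose cross gives 1/4 QQ : 1/2 Qq : 1/4 qq; conditioning on being pigmented, II-5 is QQ with probability 1/3, Qq with probability 2/3.
II-6 is a pigmented offspring of I-3 (Qq) × I-4 (Qq), whose cross gives 1/4 QQ : 1/2 Qq : 1/4 qq; conditioning on being pigmented, II-6 is QQ with probability 1/3, Qq with probability 2/3.
Summing over parental genotype combinations, P(offspring is albino) = 4/9·1/4 = 1/9.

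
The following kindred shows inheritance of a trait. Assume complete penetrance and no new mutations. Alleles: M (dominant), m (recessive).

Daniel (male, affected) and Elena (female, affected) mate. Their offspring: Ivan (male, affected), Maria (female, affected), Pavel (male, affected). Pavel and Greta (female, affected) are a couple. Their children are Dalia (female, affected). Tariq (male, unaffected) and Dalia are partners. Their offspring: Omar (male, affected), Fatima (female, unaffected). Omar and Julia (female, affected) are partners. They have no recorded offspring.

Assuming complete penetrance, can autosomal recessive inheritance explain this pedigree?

Yes

A consistent assignment under autosomal recessive exists: Daniel mm, Elena mm, Ivan mm, Maria mm, Pavel mm, Greta mm, Dalia mm, Tariq Mm, Omar mm, Fatima Mm, Julia mm.
In this assignment every recorded phenotype matches its genotype and every non-founder's genotype is obtainable from its parents' genotypes, so the pedigree is consistent.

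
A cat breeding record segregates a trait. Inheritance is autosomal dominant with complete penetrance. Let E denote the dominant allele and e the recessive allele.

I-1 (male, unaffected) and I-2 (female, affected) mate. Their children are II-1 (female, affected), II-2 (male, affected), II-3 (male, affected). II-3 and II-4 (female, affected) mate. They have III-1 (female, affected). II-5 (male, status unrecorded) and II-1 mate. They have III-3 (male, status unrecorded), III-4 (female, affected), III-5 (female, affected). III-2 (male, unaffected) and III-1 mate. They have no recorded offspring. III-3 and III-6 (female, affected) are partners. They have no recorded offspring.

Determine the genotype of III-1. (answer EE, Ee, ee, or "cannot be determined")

III-1's phenotype allows EE or Ee, and no parent or child forces a single allele at both positions; consistent genotype assignments exist with III-1 as EE or Ee.

cannot be determined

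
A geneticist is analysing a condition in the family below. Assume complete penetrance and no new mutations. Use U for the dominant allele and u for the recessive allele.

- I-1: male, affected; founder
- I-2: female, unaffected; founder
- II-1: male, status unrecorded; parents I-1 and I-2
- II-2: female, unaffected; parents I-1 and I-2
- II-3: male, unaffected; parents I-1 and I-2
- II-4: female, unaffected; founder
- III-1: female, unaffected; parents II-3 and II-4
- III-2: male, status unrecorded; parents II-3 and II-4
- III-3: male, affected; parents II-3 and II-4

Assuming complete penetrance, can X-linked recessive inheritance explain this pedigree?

Yes

A consistent assignment under X-linked recessive exists: I-1 X^u Y, I-2 X^U X^U, II-1 X^U Y, II-2 X^U X^u, II-3 X^U Y, II-4 X^U X^u, III-1 X^U X^U, III-2 X^U Y, III-3 X^u Y.
In this assignment every recorded phenotype matches its genotype and every non-founder's genotype is obtainable from its parents' genotypes, so the pedigree is consistent.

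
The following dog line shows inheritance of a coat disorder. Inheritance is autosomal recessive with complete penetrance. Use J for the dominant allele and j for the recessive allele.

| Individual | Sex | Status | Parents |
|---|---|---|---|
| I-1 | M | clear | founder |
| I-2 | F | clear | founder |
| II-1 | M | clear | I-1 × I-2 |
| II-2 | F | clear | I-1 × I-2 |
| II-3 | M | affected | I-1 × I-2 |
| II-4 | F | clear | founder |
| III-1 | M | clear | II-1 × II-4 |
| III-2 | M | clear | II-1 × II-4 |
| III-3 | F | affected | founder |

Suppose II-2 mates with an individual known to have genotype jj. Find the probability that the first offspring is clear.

I-1 is clear so carries J and passed j to II-3 (jj), so I-1 is Jj.
I-2 is clear so carries J and passed j to II-3 (jj), so I-2 is Jj.
II-2 is a clear offspring of I-1 (Jj) × I-2 (Jj), whose cross gives 1/4 JJ : 1/2 Jj : 1/4 jj; conditioning on being clear, II-2 is JJ with probability 1/3, Jj with probability 2/3.
Summing over parental genotype combinations, P(offspring is clear) = 1/3·1 + 2/3·1/2 = 2/3.

2/3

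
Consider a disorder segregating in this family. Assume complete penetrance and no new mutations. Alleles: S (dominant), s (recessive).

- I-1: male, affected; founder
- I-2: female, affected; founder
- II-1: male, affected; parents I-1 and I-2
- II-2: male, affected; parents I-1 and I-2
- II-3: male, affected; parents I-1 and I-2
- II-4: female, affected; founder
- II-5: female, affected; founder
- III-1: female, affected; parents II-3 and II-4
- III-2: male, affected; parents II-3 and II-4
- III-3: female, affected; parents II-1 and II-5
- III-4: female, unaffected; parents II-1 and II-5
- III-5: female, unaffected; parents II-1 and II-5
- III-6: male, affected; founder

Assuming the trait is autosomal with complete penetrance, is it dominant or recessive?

II-1 and II-5 are both affected yet have an unaffected child III-4. Under a recessive model two affected parents are homozygous and every child would be affected, so the trait cannot be recessive.

dominant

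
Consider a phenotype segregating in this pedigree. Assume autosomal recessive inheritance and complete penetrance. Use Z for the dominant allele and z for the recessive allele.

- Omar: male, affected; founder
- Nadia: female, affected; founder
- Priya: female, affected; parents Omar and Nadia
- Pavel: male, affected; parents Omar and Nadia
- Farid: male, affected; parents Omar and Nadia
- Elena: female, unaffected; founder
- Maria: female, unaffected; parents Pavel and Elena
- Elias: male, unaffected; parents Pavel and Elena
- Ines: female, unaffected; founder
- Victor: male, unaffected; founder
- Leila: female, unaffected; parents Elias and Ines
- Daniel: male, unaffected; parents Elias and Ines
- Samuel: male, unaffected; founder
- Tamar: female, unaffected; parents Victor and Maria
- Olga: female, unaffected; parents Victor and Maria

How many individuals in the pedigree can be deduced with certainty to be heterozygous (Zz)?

Obligate heterozygotes: Maria is unaffected so carries Z and received z from Pavel (zz), so Maria is Zz; Elias is unaffected so carries Z and received z from Pavel (zz), so Elias is Zz.
Every other individual is either homozygous by phenotype or has at least one consistent homozygous assignment, so the count is 2.

2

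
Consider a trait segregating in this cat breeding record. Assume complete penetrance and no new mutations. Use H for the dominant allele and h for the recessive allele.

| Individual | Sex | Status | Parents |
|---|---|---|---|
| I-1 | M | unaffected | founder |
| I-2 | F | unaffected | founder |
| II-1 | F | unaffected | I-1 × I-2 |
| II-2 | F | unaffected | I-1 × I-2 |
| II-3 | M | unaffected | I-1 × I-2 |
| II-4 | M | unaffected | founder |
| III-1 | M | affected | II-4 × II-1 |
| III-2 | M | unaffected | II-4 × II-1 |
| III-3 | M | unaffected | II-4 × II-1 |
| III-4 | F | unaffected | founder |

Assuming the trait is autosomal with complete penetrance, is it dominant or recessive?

recessive

II-4 and II-1 are both unaffected yet have an affected child III-1. Under dominance, an affected child requires at least one affected parent, so the trait cannot be dominant.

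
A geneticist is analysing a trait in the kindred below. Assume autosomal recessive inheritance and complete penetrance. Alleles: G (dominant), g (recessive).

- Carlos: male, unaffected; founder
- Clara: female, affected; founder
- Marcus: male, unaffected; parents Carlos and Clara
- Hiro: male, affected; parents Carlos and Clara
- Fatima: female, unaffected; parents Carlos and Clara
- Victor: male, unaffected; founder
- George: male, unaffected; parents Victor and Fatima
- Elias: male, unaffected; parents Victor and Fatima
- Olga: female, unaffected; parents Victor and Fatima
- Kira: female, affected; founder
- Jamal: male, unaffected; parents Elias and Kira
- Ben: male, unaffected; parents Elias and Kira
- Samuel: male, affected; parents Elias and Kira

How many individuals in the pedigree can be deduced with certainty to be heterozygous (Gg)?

Obligate heterozygotes: Carlos is unaffected so carries G and passed g to Hiro (gg), so Carlos is Gg; Marcus is unaffected so carries G and received g from Clara (gg), so Marcus is Gg; Fatima is unaffected so carries G and received g from Clara (gg), so Fatima is Gg; Elias is unaffected so carries G and passed g to Samuel (gg), so Elias is Gg; Jamal is unaffected so carries G and received g from Kira (gg), so Jamal is Gg; Ben is unaffected so carries G and received g from Kira (gg), so Ben is Gg.
Every other individual is either homozygous by phenotype or has at least one consistent homozygous assignment, so the count is 6.

6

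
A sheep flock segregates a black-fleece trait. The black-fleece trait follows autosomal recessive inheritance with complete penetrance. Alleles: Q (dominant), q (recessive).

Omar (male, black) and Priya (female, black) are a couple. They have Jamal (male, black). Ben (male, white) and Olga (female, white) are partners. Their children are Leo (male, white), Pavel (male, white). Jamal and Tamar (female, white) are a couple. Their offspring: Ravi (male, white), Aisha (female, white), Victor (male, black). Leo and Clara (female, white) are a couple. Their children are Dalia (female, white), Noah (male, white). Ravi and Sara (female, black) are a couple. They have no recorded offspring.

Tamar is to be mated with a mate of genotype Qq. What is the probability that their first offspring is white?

3/4

Tamar is white so carries Q and passed q to Victor (qq), so Tamar is Qq.
The cross gives 1/4 QQ : 1/2 Qq : 1/4 qq, so P(offspring is white) = 3/4.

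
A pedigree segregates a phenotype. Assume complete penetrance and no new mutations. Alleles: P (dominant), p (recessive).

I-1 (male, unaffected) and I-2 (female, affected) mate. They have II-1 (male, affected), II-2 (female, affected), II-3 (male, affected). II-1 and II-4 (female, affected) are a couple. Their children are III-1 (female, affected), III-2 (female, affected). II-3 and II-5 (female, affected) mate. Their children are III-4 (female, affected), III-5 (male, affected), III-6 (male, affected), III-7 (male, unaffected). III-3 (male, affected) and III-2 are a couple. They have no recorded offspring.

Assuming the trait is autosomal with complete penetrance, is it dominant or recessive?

dominant

II-3 and II-5 are both affected yet have an unaffected child III-7. Under a recessive model two affected parents are homozygous and every child would be affected, so the trait cannot be recessive.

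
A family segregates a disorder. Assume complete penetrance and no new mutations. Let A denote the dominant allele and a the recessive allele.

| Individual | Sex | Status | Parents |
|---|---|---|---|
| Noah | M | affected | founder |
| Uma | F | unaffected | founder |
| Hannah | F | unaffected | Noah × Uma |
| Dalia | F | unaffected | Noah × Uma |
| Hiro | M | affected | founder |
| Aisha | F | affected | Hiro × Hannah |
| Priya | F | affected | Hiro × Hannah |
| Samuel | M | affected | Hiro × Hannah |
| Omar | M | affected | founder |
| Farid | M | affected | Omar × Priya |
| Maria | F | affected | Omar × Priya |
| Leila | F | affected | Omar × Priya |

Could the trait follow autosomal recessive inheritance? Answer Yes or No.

Yes

A consistent assignment under autosomal recessive exists: Noah aa, Uma AA, Hannah Aa, Dalia Aa, Hiro aa, Aisha aa, Priya aa, Samuel aa, Omar aa, Farid aa, Maria aa, Leila aa.
In this assignment every recorded phenotype matches its genotype and every non-founder's genotype is obtainable from its parents' genotypes, so the pedigree is consistent.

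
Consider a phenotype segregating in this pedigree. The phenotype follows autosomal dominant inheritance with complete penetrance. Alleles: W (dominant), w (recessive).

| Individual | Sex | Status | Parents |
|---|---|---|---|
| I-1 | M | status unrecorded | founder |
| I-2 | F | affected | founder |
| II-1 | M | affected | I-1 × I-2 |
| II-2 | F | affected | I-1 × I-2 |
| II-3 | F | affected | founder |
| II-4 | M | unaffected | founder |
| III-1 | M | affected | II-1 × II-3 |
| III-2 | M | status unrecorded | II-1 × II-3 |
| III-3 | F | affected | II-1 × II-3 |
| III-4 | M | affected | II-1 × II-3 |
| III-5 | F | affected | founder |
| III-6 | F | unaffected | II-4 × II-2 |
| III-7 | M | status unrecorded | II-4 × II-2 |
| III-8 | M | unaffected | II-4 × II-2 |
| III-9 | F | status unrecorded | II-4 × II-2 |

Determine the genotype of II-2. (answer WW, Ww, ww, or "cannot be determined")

From phenotype alone, II-2 is WW or Ww.
II-2 is affected so carries W and passed w to III-6 (ww), so II-2 is Ww.

Ww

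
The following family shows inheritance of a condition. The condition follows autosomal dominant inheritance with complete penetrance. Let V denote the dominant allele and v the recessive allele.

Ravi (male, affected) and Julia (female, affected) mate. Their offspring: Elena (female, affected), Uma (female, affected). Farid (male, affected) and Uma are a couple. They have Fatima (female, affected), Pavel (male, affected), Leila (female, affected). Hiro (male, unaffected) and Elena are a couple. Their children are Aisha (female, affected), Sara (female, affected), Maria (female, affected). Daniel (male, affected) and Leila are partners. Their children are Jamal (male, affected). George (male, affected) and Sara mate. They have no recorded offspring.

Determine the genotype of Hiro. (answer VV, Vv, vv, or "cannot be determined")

vv

Hiro is unaffected, so Hiro is vv.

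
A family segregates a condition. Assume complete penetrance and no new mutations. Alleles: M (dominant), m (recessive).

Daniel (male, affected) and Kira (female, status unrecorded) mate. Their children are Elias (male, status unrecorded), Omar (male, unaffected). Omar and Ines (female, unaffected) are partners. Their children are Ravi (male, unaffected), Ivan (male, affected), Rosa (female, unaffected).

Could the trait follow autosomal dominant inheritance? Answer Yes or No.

Under autosomal dominant, Ivan (affected, male) cannot arise from Omar (unaffected) × Ines (unaffected).

No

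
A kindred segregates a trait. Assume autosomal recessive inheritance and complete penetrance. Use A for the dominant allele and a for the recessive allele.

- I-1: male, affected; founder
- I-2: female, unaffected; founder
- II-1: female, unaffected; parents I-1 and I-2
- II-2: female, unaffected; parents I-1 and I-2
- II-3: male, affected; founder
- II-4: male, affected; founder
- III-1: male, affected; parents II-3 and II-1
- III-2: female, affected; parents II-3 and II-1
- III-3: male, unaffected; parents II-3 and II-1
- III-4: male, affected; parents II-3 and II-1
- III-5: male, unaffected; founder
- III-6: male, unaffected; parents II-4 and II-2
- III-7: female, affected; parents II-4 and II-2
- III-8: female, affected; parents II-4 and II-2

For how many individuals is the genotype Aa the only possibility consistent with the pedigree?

Obligate heterozygotes: II-1 is unaffected so carries A and received a from I-1 (aa), so II-1 is Aa; II-2 is unaffected so carries A and received a from I-1 (aa), so II-2 is Aa; III-3 is unaffected so carries A and received a from II-3 (aa), so III-3 is Aa; III-6 is unaffected so carries A and received a from II-4 (aa), so III-6 is Aa.
Every other individual is either homozygous by phenotype or has at least one consistent homozygous assignment, so the count is 4.

4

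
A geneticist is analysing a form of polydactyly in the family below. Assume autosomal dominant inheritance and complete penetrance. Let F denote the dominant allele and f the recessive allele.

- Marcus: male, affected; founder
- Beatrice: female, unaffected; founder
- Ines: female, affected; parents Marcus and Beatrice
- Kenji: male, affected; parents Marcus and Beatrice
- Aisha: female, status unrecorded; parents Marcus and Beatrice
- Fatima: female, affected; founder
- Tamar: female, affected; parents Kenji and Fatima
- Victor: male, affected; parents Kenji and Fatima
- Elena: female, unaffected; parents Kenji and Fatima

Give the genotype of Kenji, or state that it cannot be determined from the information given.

From phenotype alone, Kenji is FF or Ff.
Kenji is affected so carries F and received f from Beatrice (ff), so Kenji is Ff.

Ff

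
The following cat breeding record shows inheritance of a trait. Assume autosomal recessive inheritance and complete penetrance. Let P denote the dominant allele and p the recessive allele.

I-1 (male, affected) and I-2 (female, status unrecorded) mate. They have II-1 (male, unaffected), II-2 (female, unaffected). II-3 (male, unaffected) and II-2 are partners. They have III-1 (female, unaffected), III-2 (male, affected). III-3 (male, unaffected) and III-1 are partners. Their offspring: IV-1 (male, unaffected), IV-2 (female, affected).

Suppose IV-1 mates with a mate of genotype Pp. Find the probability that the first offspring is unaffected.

III-3 is unaffected so carries P and passed p to IV-2 (pp), so III-3 is Pp.
III-1 is unaffected so carries P and passed p to IV-2 (pp), so III-1 is Pp.
IV-1 is an unaffected offspring of III-3 (Pp) × III-1 (Pp), whose cross gives 1/4 PP : 1/2 Pp : 1/4 pp; conditioning on being unaffected, IV-1 is PP with probability 1/3, Pp with probability 2/3.
Summing over parental genotype combinations, P(offspring is unaffected) = 1/3·1 + 2/3·3/4 = 5/6.

5/6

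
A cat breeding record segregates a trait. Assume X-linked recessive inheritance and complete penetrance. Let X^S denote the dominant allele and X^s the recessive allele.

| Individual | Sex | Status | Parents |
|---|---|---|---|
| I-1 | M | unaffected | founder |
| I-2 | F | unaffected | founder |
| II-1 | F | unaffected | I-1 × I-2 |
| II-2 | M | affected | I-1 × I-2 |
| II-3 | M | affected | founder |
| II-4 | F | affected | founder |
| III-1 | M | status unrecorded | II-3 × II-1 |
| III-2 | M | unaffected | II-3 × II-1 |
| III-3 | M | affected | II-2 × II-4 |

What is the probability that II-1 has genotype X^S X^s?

1/3

I-1 is unaffected, so I-1 is X^S Y.
I-2 is unaffected so carries S and passed s to II-2 (X^s Y), so I-2 is X^S X^s.
Their cross gives offspring ratios 1/2 X^S X^S : 1/2 X^S X^s. Conditioning on II-1 being unaffected, P(X^S X^s) = 1/2 / 1 = 1/2 before taking II-1's own offspring into account.
II-3 is affected, so II-3 is X^s Y.
Now use II-1's offspring. Probability of each recorded status — unaffected son III-2: 1/2 if II-1 is X^S X^s, 1 if X^S X^S. (III-1: equally likely either way, so uninformative.)
Bayes: P(X^S X^s) = 1/2·1/2 / (1/2·1/2 + 1/2·1) = 1/3.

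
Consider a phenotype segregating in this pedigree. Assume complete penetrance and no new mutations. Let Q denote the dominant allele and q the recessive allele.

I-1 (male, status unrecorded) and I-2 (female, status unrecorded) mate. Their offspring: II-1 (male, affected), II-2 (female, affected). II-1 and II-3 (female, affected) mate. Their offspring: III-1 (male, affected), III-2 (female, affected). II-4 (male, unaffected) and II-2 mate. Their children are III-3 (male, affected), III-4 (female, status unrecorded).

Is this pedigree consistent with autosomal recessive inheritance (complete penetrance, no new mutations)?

A consistent assignment under autosomal recessive exists: I-1 Qq, I-2 Qq, II-1 qq, II-2 qq, II-3 qq, II-4 Qq, III-1 qq, III-2 qq, III-3 qq, III-4 Qq.
In this assignment every recorded phenotype matches its genotype and every non-founder's genotype is obtainable from its parents' genotypes, so the pedigree is consistent.

Yes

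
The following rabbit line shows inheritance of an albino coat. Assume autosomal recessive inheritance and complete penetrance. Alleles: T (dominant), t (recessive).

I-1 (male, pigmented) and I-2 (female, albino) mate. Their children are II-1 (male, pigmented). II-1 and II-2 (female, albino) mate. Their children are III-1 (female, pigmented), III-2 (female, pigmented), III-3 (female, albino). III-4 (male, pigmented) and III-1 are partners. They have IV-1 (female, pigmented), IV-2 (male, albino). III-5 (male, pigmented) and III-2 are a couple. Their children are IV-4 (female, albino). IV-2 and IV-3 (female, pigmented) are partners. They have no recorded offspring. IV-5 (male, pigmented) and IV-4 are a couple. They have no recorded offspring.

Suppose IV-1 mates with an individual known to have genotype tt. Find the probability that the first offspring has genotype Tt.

2/3

III-4 is pigmented so carries T and passed t to IV-2 (tt), so III-4 is Tt.
III-1 is pigmented so carries T and received t from II-2 (tt), so III-1 is Tt.
IV-1 is a pigmented offspring of III-4 (Tt) × III-1 (Tt), whose cross gives 1/4 TT : 1/2 Tt : 1/4 tt; conditioning on being pigmented, IV-1 is TT with probability 1/3, Tt with probability 2/3.
Summing over parental genotype combinations, P(offspring has genotype Tt) = 1/3·1 + 2/3·1/2 = 2/3.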